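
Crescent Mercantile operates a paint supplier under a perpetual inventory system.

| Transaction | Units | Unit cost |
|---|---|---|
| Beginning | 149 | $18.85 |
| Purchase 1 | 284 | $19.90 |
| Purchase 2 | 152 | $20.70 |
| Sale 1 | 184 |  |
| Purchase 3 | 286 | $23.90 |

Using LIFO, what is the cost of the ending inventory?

Sale 1 (184) [LIFO — newest first]: 152 @ $20.70 + 32 @ $19.90 = $3,783.20
Ending inventory: 149 @ $18.85 + 252 @ $19.90 + 286 @ $23.90 = $14,658.85

Ending inventory = $14,658.85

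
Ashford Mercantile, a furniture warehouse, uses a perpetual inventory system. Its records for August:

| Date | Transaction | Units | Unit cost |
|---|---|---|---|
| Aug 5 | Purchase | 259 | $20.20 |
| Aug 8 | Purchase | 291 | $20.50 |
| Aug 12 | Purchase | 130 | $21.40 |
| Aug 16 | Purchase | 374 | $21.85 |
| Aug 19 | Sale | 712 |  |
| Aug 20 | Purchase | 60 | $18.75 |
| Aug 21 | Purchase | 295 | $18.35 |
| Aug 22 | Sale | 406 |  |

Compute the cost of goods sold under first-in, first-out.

COGS = $23,349.60

Aug 19, 712 sold [FIFO — oldest first]: 259 @ $20.20 + 291 @ $20.50 + 130 @ $21.40 + 32 @ $21.85 = $14,678.50
Aug 22, 406 sold [FIFO — oldest first]: 342 @ $21.85 + 60 @ $18.75 + 4 @ $18.35 = $8,671.10
Total COGS = $14,678.50 + $8,671.10 = $23,349.60
Ending inventory: 291 @ $18.35 = $5,339.85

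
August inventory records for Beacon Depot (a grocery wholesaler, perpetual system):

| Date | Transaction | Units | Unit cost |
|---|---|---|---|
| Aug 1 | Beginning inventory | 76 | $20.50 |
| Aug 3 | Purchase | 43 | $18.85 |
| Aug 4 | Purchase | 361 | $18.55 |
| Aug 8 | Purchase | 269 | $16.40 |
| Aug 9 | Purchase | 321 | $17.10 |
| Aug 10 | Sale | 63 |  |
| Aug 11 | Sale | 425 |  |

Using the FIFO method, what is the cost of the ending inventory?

Ending inventory = $9,769.50

Aug 10, 63 sold [FIFO — oldest first]: 63 @ $20.50 = $1,291.50
Aug 11, 425 sold [FIFO — oldest first]: 13 @ $20.50 + 43 @ $18.85 + 361 @ $18.55 + 8 @ $16.40 = $7,904.80
Total COGS = $1,291.50 + $7,904.80 = $9,196.30
Ending inventory: 261 @ $16.40 + 321 @ $17.10 = $9,769.50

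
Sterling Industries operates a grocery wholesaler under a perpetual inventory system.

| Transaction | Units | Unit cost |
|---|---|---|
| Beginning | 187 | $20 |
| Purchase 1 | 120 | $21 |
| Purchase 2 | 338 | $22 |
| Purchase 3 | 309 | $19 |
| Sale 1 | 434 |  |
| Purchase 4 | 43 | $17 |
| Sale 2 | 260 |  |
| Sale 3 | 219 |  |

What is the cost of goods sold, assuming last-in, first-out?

Sale 1 (434) [LIFO — newest first]: 309 @ $19 + 125 @ $22 = $8,621
Sale 2 (260) [LIFO — newest first]: 43 @ $17 + 213 @ $22 + 4 @ $21 = $5,501
Sale 3 (219) [LIFO — newest first]: 116 @ $21 + 103 @ $20 = $4,496
Total COGS = $8,621 + $5,501 + $4,496 = $18,618
Ending inventory: 84 @ $20 = $1,680

COGS = $18,618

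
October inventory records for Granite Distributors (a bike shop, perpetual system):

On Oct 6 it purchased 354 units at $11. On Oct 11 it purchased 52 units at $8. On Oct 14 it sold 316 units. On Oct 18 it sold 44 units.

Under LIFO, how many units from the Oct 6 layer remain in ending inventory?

46

Oct 14, 316 sold [LIFO — newest first]: 52 @ $8 + 264 @ $11 = $3,320
Oct 18, 44 sold [LIFO — newest first]: 44 @ $11 = $484
Total COGS = $3,320 + $484 = $3,804
Ending inventory: 46 @ $11 = $506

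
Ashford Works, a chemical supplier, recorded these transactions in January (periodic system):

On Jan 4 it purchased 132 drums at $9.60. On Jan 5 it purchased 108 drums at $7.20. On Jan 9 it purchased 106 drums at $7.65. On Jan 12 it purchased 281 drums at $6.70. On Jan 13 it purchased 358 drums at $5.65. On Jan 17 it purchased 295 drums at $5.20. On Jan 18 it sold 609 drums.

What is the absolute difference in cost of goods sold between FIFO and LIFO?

FIFO COGS: 132 @ $9.60 + 108 @ $7.20 + 106 @ $7.65 + 263 @ $6.70 = $4,617.80
LIFO COGS: 295 @ $5.20 + 314 @ $5.65 = $3,308.10
Difference = |$4,617.80 − $3,308.10| = $1,309.70

$1,309.70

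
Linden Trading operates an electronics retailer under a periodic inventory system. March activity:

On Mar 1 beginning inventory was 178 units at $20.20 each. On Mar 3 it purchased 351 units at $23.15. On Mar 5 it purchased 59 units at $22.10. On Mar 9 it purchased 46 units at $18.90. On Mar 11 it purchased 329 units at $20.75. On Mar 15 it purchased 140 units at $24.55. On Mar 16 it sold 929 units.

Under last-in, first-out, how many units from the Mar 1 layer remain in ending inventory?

Mar 16, 929 sold [LIFO — newest first]: 140 @ $24.55 + 329 @ $20.75 + 46 @ $18.90 + 59 @ $22.10 + 351 @ $23.15 + 4 @ $20.20 = $20,643.50
Ending inventory: 174 @ $20.20 = $3,514.80
Check: goods available $24,158.30 = COGS $20,643.50 + ending $3,514.80

174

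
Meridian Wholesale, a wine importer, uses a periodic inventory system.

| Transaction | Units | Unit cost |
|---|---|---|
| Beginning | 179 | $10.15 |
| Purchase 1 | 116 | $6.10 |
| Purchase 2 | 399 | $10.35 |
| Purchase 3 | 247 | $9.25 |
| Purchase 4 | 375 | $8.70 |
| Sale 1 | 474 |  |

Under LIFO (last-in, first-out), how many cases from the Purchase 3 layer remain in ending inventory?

Sale 1 (474) [LIFO — newest first]: 375 @ $8.70 + 99 @ $9.25 = $4,178.25
Ending inventory: 179 @ $10.15 + 116 @ $6.10 + 399 @ $10.35 + 148 @ $9.25 = $8,023.10
Check: goods available $12,201.35 = COGS $4,178.25 + ending $8,023.10

148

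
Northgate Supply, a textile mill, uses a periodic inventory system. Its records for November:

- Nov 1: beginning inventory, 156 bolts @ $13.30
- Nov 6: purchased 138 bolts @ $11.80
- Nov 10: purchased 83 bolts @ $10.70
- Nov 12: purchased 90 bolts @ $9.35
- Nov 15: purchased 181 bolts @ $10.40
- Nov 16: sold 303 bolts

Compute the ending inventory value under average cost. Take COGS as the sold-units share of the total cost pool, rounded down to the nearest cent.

Ending inventory = $3,894.67

Nov 16, sell 303: 303/648 × $7,315.20 → $3,420.53
Ending inventory (cost pool remaining) = $3,894.67
Check: goods available $7,315.20 = COGS $3,420.53 + ending $3,894.67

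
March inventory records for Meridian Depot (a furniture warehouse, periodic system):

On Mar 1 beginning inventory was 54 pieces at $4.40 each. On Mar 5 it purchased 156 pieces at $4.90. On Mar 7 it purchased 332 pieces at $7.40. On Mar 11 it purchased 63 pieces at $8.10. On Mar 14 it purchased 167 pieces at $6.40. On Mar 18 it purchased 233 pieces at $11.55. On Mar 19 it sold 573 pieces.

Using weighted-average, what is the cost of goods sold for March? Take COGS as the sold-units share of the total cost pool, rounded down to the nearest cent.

Mar 19, sell 573: 573/1005 × $7,729.05 → $4,406.71
Ending inventory (cost pool remaining) = $3,322.34
Check: goods available $7,729.05 = COGS $4,406.71 + ending $3,322.34

COGS = $4,406.71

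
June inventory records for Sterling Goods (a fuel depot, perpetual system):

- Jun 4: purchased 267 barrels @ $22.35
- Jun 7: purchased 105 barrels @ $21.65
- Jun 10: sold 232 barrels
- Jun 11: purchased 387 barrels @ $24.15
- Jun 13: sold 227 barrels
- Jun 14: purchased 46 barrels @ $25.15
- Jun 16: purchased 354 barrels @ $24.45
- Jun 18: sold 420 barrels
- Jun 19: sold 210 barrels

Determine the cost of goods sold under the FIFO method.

Jun 10, 232 sold [FIFO — oldest first]: 232 @ $22.35 = $5,185.20
Jun 13, 227 sold [FIFO — oldest first]: 35 @ $22.35 + 105 @ $21.65 + 87 @ $24.15 = $5,156.55
Jun 18, 420 sold [FIFO — oldest first]: 300 @ $24.15 + 46 @ $25.15 + 74 @ $24.45 = $10,211.20
Jun 19, 210 sold [FIFO — oldest first]: 210 @ $24.45 = $5,134.50
Total COGS = $5,185.20 + $5,156.55 + $10,211.20 + $5,134.50 = $25,687.45
Ending inventory: 70 @ $24.45 = $1,711.50

COGS = $25,687.45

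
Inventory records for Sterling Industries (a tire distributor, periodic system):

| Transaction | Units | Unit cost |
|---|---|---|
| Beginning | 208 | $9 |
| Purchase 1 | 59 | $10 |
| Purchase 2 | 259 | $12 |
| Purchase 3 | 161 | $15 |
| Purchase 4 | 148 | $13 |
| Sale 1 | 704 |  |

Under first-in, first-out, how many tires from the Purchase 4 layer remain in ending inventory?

131

Sale 1 (704) [FIFO — oldest first]: 208 @ $9 + 59 @ $10 + 259 @ $12 + 161 @ $15 + 17 @ $13 = $8,206
Ending inventory: 131 @ $13 = $1,703
Check: goods available $9,909 = COGS $8,206 + ending $1,703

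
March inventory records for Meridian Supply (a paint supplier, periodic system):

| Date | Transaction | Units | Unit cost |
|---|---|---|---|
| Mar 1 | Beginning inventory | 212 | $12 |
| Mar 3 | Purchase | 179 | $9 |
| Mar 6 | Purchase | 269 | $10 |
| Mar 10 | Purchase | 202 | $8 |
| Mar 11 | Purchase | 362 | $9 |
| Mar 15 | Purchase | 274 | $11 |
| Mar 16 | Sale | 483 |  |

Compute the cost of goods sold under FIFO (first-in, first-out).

COGS = $5,075

Mar 16, 483 sold [FIFO — oldest first]: 212 @ $12 + 179 @ $9 + 92 @ $10 = $5,075
Ending inventory: 177 @ $10 + 202 @ $8 + 362 @ $9 + 274 @ $11 = $9,658
Check: goods available $14,733 = COGS $5,075 + ending $9,658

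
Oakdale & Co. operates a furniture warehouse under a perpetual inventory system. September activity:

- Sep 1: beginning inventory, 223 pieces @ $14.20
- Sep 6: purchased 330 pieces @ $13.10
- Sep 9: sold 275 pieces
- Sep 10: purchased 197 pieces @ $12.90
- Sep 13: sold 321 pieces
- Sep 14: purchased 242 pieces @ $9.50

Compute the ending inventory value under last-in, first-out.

Ending inventory = $4,485.80

Sep 9, 275 sold [LIFO — newest first]: 275 @ $13.10 = $3,602.50
Sep 13, 321 sold [LIFO — newest first]: 197 @ $12.90 + 55 @ $13.10 + 69 @ $14.20 = $4,241.60
Total COGS = $3,602.50 + $4,241.60 = $7,844.10
Ending inventory: 154 @ $14.20 + 242 @ $9.50 = $4,485.80
Check: goods available $12,329.90 = COGS $7,844.10 + ending $4,485.80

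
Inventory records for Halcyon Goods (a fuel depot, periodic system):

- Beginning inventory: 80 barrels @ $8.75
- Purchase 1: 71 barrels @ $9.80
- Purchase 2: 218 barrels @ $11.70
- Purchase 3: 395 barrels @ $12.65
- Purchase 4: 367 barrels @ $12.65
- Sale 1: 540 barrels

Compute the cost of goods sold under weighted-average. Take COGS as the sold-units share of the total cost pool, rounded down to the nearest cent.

Sale 1, sell 540: 540/1131 × $13,585.70 → $6,486.54
Ending inventory (cost pool remaining) = $7,099.16
Check: goods available $13,585.70 = COGS $6,486.54 + ending $7,099.16

COGS = $6,486.54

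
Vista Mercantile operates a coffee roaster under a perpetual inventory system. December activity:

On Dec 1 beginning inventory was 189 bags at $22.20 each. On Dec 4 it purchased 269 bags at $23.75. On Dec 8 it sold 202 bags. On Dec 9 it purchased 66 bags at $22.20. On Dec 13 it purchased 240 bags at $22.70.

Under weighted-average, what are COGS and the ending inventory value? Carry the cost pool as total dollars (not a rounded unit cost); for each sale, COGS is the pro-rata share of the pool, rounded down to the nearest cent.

COGS = $4,668.29; ending inventory = $12,829.46

After Dec 1: 189 on hand, pool $4,195.80 (≈ $22.2000 each)
After Dec 4: 458 on hand, pool $10,584.55 (≈ $23.1104 each)
Dec 8, sell 202: 202/458 × $10,584.55 → $4,668.29
After Dec 9: 322 on hand, pool $7,381.46 (≈ $22.9238 each)
After Dec 13: 562 on hand, pool $12,829.46 (≈ $22.8282 each)
Ending inventory (cost pool remaining) = $12,829.46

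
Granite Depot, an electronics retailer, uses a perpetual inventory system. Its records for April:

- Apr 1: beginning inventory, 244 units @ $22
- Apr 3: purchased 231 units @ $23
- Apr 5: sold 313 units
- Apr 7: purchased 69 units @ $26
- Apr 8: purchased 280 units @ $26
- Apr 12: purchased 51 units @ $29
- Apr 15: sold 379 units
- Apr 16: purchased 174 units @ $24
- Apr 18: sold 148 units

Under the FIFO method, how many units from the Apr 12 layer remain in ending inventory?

35

Apr 5, 313 sold [FIFO — oldest first]: 244 @ $22 + 69 @ $23 = $6,955
Apr 15, 379 sold [FIFO — oldest first]: 162 @ $23 + 69 @ $26 + 148 @ $26 = $9,368
Apr 18, 148 sold [FIFO — oldest first]: 132 @ $26 + 16 @ $29 = $3,896
Total COGS = $6,955 + $9,368 + $3,896 = $20,219
Ending inventory: 35 @ $29 + 174 @ $24 = $5,191
Check: goods available $25,410 = COGS $20,219 + ending $5,191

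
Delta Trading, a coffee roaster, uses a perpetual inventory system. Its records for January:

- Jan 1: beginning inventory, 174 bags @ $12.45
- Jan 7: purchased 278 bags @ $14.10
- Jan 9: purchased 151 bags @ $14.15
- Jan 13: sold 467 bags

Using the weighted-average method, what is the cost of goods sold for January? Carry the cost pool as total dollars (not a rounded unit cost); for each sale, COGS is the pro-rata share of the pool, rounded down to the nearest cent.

After Jan 1: 174 on hand, pool $2,166.30 (≈ $12.4500 each)
After Jan 7: 452 on hand, pool $6,086.10 (≈ $13.4648 each)
After Jan 9: 603 on hand, pool $8,222.75 (≈ $13.6364 each)
Jan 13, sell 467: 467/603 × $8,222.75 → $6,368.19
Ending inventory (cost pool remaining) = $1,854.56

COGS = $6,368.19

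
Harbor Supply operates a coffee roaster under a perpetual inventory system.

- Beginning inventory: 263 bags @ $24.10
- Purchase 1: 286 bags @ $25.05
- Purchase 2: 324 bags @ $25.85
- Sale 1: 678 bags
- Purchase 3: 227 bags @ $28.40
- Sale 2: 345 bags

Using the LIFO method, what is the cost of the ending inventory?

Ending inventory = $1,855.70

Sale 1 (678) [LIFO — newest first]: 324 @ $25.85 + 286 @ $25.05 + 68 @ $24.10 = $17,178.50
Sale 2 (345) [LIFO — newest first]: 227 @ $28.40 + 118 @ $24.10 = $9,290.60
Total COGS = $17,178.50 + $9,290.60 = $26,469.10
Ending inventory: 77 @ $24.10 = $1,855.70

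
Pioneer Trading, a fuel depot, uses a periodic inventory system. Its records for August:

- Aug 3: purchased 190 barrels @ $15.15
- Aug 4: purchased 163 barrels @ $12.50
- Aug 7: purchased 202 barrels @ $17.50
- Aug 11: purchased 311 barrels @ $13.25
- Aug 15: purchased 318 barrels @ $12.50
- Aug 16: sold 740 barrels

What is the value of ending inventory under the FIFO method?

Ending inventory = $5,644.50

Aug 16, 740 sold [FIFO — oldest first]: 190 @ $15.15 + 163 @ $12.50 + 202 @ $17.50 + 185 @ $13.25 = $10,902.25
Ending inventory: 126 @ $13.25 + 318 @ $12.50 = $5,644.50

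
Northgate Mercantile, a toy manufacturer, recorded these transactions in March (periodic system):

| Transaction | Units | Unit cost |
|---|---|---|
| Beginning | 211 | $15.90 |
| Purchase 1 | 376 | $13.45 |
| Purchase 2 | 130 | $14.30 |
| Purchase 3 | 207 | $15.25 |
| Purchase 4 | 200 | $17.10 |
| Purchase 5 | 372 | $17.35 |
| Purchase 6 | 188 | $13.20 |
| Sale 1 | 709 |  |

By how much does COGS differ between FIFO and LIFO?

$1,327.00

FIFO COGS: 211 @ $15.90 + 376 @ $13.45 + 122 @ $14.30 = $10,156.70
LIFO COGS: 188 @ $13.20 + 372 @ $17.35 + 149 @ $17.10 = $11,483.70
Difference = |$10,156.70 − $11,483.70| = $1,327.00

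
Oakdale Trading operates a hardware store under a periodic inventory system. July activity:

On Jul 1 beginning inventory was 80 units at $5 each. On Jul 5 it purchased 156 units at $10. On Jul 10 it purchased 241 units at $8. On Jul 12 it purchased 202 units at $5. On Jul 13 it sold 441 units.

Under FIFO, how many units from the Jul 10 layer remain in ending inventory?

Jul 13, 441 sold [FIFO — oldest first]: 80 @ $5 + 156 @ $10 + 205 @ $8 = $3,600
Ending inventory: 36 @ $8 + 202 @ $5 = $1,298
Check: goods available $4,898 = COGS $3,600 + ending $1,298

36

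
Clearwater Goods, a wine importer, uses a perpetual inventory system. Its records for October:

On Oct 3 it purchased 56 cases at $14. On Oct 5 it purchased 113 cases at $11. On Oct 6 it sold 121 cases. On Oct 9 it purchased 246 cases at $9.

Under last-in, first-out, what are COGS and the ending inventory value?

Oct 6, 121 sold [LIFO — newest first]: 113 @ $11 + 8 @ $14 = $1,355
Ending inventory: 48 @ $14 + 246 @ $9 = $2,886
Check: goods available $4,241 = COGS $1,355 + ending $2,886

COGS = $1,355; ending inventory = $2,886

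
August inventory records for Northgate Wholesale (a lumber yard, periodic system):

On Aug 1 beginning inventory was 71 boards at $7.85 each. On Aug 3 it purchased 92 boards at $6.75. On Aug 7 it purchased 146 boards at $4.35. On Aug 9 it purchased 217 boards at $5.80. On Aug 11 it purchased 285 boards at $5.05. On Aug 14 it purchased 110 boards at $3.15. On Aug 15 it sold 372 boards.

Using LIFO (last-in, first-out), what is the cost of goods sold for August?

COGS = $1,669.60

Aug 15, 372 sold [LIFO — newest first]: 110 @ $3.15 + 262 @ $5.05 = $1,669.60
Ending inventory: 71 @ $7.85 + 92 @ $6.75 + 146 @ $4.35 + 217 @ $5.80 + 23 @ $5.05 = $3,188.20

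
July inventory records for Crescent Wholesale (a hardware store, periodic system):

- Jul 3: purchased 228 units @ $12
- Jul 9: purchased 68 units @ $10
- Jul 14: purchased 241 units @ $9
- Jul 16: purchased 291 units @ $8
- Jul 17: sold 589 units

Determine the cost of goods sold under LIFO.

Jul 17, 589 sold [LIFO — newest first]: 291 @ $8 + 241 @ $9 + 57 @ $10 = $5,067
Ending inventory: 228 @ $12 + 11 @ $10 = $2,846
Check: goods available $7,913 = COGS $5,067 + ending $2,846

COGS = $5,067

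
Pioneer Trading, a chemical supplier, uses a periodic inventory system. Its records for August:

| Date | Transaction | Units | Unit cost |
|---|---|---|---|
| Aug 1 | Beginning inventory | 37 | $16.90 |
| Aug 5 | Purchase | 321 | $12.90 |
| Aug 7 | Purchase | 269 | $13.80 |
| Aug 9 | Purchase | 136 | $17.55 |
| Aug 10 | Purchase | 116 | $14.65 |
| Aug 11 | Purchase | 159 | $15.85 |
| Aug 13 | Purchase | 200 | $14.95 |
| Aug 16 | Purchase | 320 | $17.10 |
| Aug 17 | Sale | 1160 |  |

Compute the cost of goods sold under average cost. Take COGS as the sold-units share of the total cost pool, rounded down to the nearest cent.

Aug 17, sell 1160: 1160/1558 × $23,546.75 → $17,531.59
Ending inventory (cost pool remaining) = $6,015.16
Check: goods available $23,546.75 = COGS $17,531.59 + ending $6,015.16

COGS = $17,531.59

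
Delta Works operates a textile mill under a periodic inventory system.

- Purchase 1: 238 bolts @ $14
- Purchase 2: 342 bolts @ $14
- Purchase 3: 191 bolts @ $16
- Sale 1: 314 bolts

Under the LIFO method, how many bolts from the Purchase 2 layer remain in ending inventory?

219

Sale 1 (314) [LIFO — newest first]: 191 @ $16 + 123 @ $14 = $4,778
Ending inventory: 238 @ $14 + 219 @ $14 = $6,398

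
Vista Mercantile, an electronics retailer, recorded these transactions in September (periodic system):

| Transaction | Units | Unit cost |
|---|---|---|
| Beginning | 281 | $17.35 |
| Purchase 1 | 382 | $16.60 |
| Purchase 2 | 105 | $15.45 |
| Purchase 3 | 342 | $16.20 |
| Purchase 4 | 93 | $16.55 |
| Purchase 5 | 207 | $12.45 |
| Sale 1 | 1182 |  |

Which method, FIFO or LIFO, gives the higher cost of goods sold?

FIFO COGS: 281 @ $17.35 + 382 @ $16.60 + 105 @ $15.45 + 342 @ $16.20 + 72 @ $16.55 = $19,570.80
LIFO COGS: 207 @ $12.45 + 93 @ $16.55 + 342 @ $16.20 + 105 @ $15.45 + 382 @ $16.60 + 53 @ $17.35 = $18,539.70

FIFO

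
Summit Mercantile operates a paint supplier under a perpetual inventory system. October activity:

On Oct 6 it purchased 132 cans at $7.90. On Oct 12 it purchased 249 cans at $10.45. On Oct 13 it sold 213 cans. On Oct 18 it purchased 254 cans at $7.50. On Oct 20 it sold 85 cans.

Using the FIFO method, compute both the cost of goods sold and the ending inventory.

COGS = $2,777.50; ending inventory = $2,772.35

Oct 13, 213 sold [FIFO — oldest first]: 132 @ $7.90 + 81 @ $10.45 = $1,889.25
Oct 20, 85 sold [FIFO — oldest first]: 85 @ $10.45 = $888.25
Total COGS = $1,889.25 + $888.25 = $2,777.50
Ending inventory: 83 @ $10.45 + 254 @ $7.50 = $2,772.35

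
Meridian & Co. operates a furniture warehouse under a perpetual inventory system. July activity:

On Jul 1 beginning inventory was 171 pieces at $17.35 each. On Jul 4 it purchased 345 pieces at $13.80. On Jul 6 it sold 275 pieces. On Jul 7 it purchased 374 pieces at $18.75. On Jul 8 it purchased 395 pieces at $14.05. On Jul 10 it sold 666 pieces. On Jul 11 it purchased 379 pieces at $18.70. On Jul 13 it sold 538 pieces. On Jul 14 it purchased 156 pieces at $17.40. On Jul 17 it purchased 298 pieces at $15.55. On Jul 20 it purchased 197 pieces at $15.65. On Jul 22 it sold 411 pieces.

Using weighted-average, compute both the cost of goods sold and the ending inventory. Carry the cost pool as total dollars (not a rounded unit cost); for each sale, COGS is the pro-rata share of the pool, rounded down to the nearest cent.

After Jul 1: 171 on hand, pool $2,966.85 (≈ $17.3500 each)
After Jul 4: 516 on hand, pool $7,727.85 (≈ $14.9765 each)
Jul 6, sell 275: 275/516 × $7,727.85 → $4,118.52
After Jul 7: 615 on hand, pool $10,621.83 (≈ $17.2713 each)
After Jul 8: 1010 on hand, pool $16,171.58 (≈ $16.0115 each)
Jul 10, sell 666: 666/1010 × $16,171.58 → $10,663.63
After Jul 11: 723 on hand, pool $12,595.25 (≈ $17.4208 each)
Jul 13, sell 538: 538/723 × $12,595.25 → $9,372.39
After Jul 14: 341 on hand, pool $5,937.26 (≈ $17.4113 each)
After Jul 17: 639 on hand, pool $10,571.16 (≈ $16.5433 each)
After Jul 20: 836 on hand, pool $13,654.21 (≈ $16.3328 each)
Jul 22, sell 411: 411/836 × $13,654.21 → $6,712.77
Total COGS = $4,118.52 + $10,663.63 + $9,372.39 + $6,712.77 = $30,867.31
Ending inventory (cost pool remaining) = $6,941.44

COGS = $30,867.31; ending inventory = $6,941.44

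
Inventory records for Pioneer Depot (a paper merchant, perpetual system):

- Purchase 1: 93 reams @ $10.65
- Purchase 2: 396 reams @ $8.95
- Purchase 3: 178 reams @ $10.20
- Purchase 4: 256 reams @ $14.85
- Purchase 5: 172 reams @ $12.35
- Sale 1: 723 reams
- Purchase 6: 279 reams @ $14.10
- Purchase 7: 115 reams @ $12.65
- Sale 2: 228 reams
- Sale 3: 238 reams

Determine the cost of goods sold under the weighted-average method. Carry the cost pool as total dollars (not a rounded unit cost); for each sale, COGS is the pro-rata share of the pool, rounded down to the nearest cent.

COGS = $13,920.90

After Purchase 1: 93 on hand, pool $990.45 (≈ $10.6500 each)
After Purchase 2: 489 on hand, pool $4,534.65 (≈ $9.2733 each)
After Purchase 3: 667 on hand, pool $6,350.25 (≈ $9.5206 each)
After Purchase 4: 923 on hand, pool $10,151.85 (≈ $10.9988 each)
After Purchase 5: 1095 on hand, pool $12,276.05 (≈ $11.2110 each)
Sale 1, sell 723: 723/1095 × $12,276.05 → $8,105.55
After Purchase 6: 651 on hand, pool $8,104.40 (≈ $12.4492 each)
After Purchase 7: 766 on hand, pool $9,559.15 (≈ $12.4793 each)
Sale 2, sell 228: 228/766 × $9,559.15 → $2,845.28
Sale 3, sell 238: 238/538 × $6,713.87 → $2,970.07
Total COGS = $8,105.55 + $2,845.28 + $2,970.07 = $13,920.90
Ending inventory (cost pool remaining) = $3,743.80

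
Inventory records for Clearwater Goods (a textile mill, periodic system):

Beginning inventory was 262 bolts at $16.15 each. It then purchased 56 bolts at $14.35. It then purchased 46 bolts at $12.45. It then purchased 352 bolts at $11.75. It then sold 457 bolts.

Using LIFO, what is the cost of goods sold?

Sale 1 (457) [LIFO — newest first]: 352 @ $11.75 + 46 @ $12.45 + 56 @ $14.35 + 3 @ $16.15 = $5,560.75
Ending inventory: 259 @ $16.15 = $4,182.85

COGS = $5,560.75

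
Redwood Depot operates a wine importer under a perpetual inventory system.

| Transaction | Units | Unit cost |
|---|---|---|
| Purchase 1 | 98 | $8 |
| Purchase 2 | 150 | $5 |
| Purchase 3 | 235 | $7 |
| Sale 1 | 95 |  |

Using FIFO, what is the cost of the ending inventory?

Ending inventory = $2,419

Sale 1 (95) [FIFO — oldest first]: 95 @ $8 = $760
Ending inventory: 3 @ $8 + 150 @ $5 + 235 @ $7 = $2,419
Check: goods available $3,179 = COGS $760 + ending $2,419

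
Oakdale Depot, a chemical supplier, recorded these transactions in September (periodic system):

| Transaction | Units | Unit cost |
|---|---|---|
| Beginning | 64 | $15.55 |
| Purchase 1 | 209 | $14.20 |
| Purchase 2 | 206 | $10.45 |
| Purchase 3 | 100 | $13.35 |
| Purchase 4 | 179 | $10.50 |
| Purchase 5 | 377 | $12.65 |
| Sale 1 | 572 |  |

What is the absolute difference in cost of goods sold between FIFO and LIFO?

FIFO COGS: 64 @ $15.55 + 209 @ $14.20 + 206 @ $10.45 + 93 @ $13.35 = $7,357.25
LIFO COGS: 377 @ $12.65 + 179 @ $10.50 + 16 @ $13.35 = $6,862.15
Difference = |$7,357.25 − $6,862.15| = $495.10

$495.10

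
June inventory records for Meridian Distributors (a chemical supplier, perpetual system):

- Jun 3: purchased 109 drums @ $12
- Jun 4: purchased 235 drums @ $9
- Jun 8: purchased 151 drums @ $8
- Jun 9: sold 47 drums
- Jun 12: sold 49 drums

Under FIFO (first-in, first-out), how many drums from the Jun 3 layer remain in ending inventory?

13

Jun 9, 47 sold [FIFO — oldest first]: 47 @ $12 = $564
Jun 12, 49 sold [FIFO — oldest first]: 49 @ $12 = $588
Total COGS = $564 + $588 = $1,152
Ending inventory: 13 @ $12 + 235 @ $9 + 151 @ $8 = $3,479
Check: goods available $4,631 = COGS $1,152 + ending $3,479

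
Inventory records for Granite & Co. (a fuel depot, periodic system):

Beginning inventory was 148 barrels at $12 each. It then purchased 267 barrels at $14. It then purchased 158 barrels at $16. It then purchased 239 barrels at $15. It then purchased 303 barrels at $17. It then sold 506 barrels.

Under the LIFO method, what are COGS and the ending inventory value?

Sale 1 (506) [LIFO — newest first]: 303 @ $17 + 203 @ $15 = $8,196
Ending inventory: 148 @ $12 + 267 @ $14 + 158 @ $16 + 36 @ $15 = $8,582
Check: goods available $16,778 = COGS $8,196 + ending $8,582

COGS = $8,196; ending inventory = $8,582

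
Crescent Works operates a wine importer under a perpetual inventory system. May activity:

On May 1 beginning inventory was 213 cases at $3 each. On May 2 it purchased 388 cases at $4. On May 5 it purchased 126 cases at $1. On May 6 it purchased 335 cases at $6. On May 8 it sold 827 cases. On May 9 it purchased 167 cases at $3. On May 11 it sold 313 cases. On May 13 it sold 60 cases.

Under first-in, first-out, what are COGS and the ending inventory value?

COGS = $4,741; ending inventory = $87

May 8, 827 sold [FIFO — oldest first]: 213 @ $3 + 388 @ $4 + 126 @ $1 + 100 @ $6 = $2,917
May 11, 313 sold [FIFO — oldest first]: 235 @ $6 + 78 @ $3 = $1,644
May 13, 60 sold [FIFO — oldest first]: 60 @ $3 = $180
Total COGS = $2,917 + $1,644 + $180 = $4,741
Ending inventory: 29 @ $3 = $87
Check: goods available $4,828 = COGS $4,741 + ending $87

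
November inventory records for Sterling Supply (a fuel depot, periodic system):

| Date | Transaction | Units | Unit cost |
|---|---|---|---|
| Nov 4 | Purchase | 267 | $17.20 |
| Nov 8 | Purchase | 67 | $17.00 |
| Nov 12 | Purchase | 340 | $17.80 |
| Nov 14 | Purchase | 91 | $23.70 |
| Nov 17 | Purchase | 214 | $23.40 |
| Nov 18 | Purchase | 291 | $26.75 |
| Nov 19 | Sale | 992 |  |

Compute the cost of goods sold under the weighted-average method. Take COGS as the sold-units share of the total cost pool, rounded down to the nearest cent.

COGS = $20,880.38

Nov 19, sell 992: 992/1270 × $26,731.95 → $20,880.38
Ending inventory (cost pool remaining) = $5,851.57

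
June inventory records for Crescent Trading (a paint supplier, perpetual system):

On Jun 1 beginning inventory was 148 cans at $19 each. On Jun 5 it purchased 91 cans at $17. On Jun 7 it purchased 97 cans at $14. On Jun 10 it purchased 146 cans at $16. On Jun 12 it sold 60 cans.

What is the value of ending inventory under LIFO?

Ending inventory = $7,093

Jun 12, 60 sold [LIFO — newest first]: 60 @ $16 = $960
Ending inventory: 148 @ $19 + 91 @ $17 + 97 @ $14 + 86 @ $16 = $7,093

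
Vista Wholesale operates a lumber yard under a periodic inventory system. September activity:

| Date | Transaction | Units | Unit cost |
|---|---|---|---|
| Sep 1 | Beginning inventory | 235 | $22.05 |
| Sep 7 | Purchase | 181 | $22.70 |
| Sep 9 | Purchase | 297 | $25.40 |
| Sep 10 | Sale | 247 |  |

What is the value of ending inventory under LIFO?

Ending inventory = $10,560.45

Sep 10, 247 sold [LIFO — newest first]: 247 @ $25.40 = $6,273.80
Ending inventory: 235 @ $22.05 + 181 @ $22.70 + 50 @ $25.40 = $10,560.45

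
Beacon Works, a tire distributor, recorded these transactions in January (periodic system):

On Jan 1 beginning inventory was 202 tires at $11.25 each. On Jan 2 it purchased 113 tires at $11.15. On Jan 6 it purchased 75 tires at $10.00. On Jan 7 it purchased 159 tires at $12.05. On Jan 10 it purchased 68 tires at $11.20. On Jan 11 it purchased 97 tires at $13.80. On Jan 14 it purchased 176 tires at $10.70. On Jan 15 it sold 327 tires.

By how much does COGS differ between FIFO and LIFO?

FIFO COGS: 202 @ $11.25 + 113 @ $11.15 + 12 @ $10.00 = $3,652.45
LIFO COGS: 176 @ $10.70 + 97 @ $13.80 + 54 @ $11.20 = $3,826.60
Difference = |$3,652.45 − $3,826.60| = $174.15

$174.15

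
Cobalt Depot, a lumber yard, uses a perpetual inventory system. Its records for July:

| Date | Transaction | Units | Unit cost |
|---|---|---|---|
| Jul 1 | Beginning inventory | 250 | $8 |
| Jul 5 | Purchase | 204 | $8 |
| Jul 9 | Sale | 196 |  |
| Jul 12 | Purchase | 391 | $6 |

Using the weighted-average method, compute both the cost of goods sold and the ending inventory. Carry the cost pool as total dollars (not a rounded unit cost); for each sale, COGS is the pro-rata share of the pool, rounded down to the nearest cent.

After Jul 1: 250 on hand, pool $2,000.00 (≈ $8.0000 each)
After Jul 5: 454 on hand, pool $3,632.00 (≈ $8.0000 each)
Jul 9, sell 196: 196/454 × $3,632.00 → $1,568.00
After Jul 12: 649 on hand, pool $4,410.00 (≈ $6.7951 each)
Ending inventory (cost pool remaining) = $4,410.00

COGS = $1,568.00; ending inventory = $4,410.00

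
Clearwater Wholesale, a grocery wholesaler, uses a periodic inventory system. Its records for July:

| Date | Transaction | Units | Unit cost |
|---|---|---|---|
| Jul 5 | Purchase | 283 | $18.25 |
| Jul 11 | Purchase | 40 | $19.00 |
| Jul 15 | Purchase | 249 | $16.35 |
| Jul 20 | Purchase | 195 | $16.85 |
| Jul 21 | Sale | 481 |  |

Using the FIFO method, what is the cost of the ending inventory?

Jul 21, 481 sold [FIFO — oldest first]: 283 @ $18.25 + 40 @ $19.00 + 158 @ $16.35 = $8,508.05
Ending inventory: 91 @ $16.35 + 195 @ $16.85 = $4,773.60

Ending inventory = $4,773.60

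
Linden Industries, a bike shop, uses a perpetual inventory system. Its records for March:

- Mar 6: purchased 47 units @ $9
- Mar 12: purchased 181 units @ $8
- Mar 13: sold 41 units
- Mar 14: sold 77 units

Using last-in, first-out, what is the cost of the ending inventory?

Ending inventory = $927

Mar 13, 41 sold [LIFO — newest first]: 41 @ $8 = $328
Mar 14, 77 sold [LIFO — newest first]: 77 @ $8 = $616
Total COGS = $328 + $616 = $944
Ending inventory: 47 @ $9 + 63 @ $8 = $927
Check: goods available $1,871 = COGS $944 + ending $927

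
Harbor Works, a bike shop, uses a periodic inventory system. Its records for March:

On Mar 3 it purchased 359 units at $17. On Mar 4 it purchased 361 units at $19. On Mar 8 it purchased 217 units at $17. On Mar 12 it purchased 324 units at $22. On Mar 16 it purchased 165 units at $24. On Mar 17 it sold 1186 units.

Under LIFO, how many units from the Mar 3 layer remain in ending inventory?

Mar 17, 1186 sold [LIFO — newest first]: 165 @ $24 + 324 @ $22 + 217 @ $17 + 361 @ $19 + 119 @ $17 = $23,659
Ending inventory: 240 @ $17 = $4,080
Check: goods available $27,739 = COGS $23,659 + ending $4,080

240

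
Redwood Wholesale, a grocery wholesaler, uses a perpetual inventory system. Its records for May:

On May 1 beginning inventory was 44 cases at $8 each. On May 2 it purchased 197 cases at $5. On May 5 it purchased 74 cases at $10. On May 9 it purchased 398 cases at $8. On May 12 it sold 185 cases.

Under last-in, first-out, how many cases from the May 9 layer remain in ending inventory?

213

May 12, 185 sold [LIFO — newest first]: 185 @ $8 = $1,480
Ending inventory: 44 @ $8 + 197 @ $5 + 74 @ $10 + 213 @ $8 = $3,781
Check: goods available $5,261 = COGS $1,480 + ending $3,781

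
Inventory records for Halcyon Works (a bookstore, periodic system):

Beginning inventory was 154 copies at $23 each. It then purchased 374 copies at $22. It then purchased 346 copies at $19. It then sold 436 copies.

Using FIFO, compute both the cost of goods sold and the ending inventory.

COGS = $9,746; ending inventory = $8,598

Sale 1 (436) [FIFO — oldest first]: 154 @ $23 + 282 @ $22 = $9,746
Ending inventory: 92 @ $22 + 346 @ $19 = $8,598
Check: goods available $18,344 = COGS $9,746 + ending $8,598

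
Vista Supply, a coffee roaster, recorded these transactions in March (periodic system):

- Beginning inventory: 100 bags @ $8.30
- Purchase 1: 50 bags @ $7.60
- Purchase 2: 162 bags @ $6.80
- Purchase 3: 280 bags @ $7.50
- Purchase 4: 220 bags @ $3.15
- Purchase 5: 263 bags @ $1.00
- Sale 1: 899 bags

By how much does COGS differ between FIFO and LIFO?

FIFO COGS: 100 @ $8.30 + 50 @ $7.60 + 162 @ $6.80 + 280 @ $7.50 + 220 @ $3.15 + 87 @ $1.00 = $5,191.60
LIFO COGS: 263 @ $1.00 + 220 @ $3.15 + 280 @ $7.50 + 136 @ $6.80 = $3,980.80
Difference = |$5,191.60 − $3,980.80| = $1,210.80

$1,210.80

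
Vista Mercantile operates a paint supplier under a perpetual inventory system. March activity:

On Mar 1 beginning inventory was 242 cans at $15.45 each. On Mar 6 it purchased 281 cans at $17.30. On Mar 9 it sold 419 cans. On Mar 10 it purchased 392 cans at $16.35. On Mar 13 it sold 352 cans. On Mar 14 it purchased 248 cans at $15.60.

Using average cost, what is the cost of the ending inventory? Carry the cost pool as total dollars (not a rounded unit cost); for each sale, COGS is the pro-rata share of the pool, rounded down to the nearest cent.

Ending inventory = $6,226.04

After Mar 1: 242 on hand, pool $3,738.90 (≈ $15.4500 each)
After Mar 6: 523 on hand, pool $8,600.20 (≈ $16.4440 each)
Mar 9, sell 419: 419/523 × $8,600.20 → $6,890.02
After Mar 10: 496 on hand, pool $8,119.38 (≈ $16.3697 each)
Mar 13, sell 352: 352/496 × $8,119.38 → $5,762.14
After Mar 14: 392 on hand, pool $6,226.04 (≈ $15.8828 each)
Total COGS = $6,890.02 + $5,762.14 = $12,652.16
Ending inventory (cost pool remaining) = $6,226.04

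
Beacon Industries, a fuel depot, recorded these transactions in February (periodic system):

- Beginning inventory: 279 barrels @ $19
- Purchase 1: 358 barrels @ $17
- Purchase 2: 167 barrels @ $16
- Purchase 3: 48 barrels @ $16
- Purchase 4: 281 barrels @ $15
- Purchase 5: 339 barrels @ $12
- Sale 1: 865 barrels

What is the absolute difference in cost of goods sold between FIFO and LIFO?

$2,789

FIFO COGS: 279 @ $19 + 358 @ $17 + 167 @ $16 + 48 @ $16 + 13 @ $15 = $15,022
LIFO COGS: 339 @ $12 + 281 @ $15 + 48 @ $16 + 167 @ $16 + 30 @ $17 = $12,233
Difference = |$15,022 − $12,233| = $2,789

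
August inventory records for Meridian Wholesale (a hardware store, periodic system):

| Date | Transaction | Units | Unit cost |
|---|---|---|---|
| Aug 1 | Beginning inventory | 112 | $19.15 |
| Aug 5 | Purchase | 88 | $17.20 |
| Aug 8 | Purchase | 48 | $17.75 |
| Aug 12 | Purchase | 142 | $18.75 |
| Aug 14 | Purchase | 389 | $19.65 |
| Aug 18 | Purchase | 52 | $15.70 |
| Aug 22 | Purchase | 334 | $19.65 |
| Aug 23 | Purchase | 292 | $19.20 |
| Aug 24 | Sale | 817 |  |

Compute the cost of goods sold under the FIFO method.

COGS = $15,413.35

Aug 24, 817 sold [FIFO — oldest first]: 112 @ $19.15 + 88 @ $17.20 + 48 @ $17.75 + 142 @ $18.75 + 389 @ $19.65 + 38 @ $15.70 = $15,413.35
Ending inventory: 14 @ $15.70 + 334 @ $19.65 + 292 @ $19.20 = $12,389.30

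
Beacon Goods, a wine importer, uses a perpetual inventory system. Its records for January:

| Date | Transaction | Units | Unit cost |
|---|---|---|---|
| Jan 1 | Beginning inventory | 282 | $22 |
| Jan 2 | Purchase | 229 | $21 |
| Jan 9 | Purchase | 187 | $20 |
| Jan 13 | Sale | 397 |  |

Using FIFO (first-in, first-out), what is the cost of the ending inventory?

Ending inventory = $6,134

Jan 13, 397 sold [FIFO — oldest first]: 282 @ $22 + 115 @ $21 = $8,619
Ending inventory: 114 @ $21 + 187 @ $20 = $6,134
Check: goods available $14,753 = COGS $8,619 + ending $6,134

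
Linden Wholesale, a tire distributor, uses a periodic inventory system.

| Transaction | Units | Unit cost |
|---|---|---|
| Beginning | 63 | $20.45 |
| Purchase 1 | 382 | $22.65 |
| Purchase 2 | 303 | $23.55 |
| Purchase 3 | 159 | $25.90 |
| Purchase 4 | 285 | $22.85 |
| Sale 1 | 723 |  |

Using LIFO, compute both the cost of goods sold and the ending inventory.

COGS = $17,200.80; ending inventory = $10,505.85

Sale 1 (723) [LIFO — newest first]: 285 @ $22.85 + 159 @ $25.90 + 279 @ $23.55 = $17,200.80
Ending inventory: 63 @ $20.45 + 382 @ $22.65 + 24 @ $23.55 = $10,505.85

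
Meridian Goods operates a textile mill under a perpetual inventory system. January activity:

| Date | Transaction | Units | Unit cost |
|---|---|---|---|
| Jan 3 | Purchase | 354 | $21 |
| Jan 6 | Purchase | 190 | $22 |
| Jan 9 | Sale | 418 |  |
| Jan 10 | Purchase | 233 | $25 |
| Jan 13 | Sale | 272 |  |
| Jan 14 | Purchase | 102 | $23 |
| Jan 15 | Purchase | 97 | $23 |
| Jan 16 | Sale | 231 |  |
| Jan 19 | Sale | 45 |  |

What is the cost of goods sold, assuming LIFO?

Jan 9, 418 sold [LIFO — newest first]: 190 @ $22 + 228 @ $21 = $8,968
Jan 13, 272 sold [LIFO — newest first]: 233 @ $25 + 39 @ $21 = $6,644
Jan 16, 231 sold [LIFO — newest first]: 97 @ $23 + 102 @ $23 + 32 @ $21 = $5,249
Jan 19, 45 sold [LIFO — newest first]: 45 @ $21 = $945
Total COGS = $8,968 + $6,644 + $5,249 + $945 = $21,806
Ending inventory: 10 @ $21 = $210

COGS = $21,806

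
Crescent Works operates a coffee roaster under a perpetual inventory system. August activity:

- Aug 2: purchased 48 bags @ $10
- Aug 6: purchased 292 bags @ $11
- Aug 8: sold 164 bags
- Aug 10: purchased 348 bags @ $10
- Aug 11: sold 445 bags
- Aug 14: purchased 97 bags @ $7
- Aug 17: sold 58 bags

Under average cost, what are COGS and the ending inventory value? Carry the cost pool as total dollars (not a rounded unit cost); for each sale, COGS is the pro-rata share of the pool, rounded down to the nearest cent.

After Aug 2: 48 on hand, pool $480.00 (≈ $10.0000 each)
After Aug 6: 340 on hand, pool $3,692.00 (≈ $10.8588 each)
Aug 8, sell 164: 164/340 × $3,692.00 → $1,780.84
After Aug 10: 524 on hand, pool $5,391.16 (≈ $10.2885 each)
Aug 11, sell 445: 445/524 × $5,391.16 → $4,578.37
After Aug 14: 176 on hand, pool $1,491.79 (≈ $8.4761 each)
Aug 17, sell 58: 58/176 × $1,491.79 → $491.61
Total COGS = $1,780.84 + $4,578.37 + $491.61 = $6,850.82
Ending inventory (cost pool remaining) = $1,000.18
Check: goods available $7,851.00 = COGS $6,850.82 + ending $1,000.18

COGS = $6,850.82; ending inventory = $1,000.18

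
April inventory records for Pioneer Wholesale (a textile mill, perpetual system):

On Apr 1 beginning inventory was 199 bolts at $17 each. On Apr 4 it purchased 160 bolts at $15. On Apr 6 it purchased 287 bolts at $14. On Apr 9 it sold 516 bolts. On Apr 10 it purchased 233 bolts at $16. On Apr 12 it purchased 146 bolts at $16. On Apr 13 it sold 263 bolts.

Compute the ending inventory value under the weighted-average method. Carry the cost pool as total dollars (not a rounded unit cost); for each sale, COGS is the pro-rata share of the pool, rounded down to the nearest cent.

Ending inventory = $3,883.97

After Apr 1: 199 on hand, pool $3,383.00 (≈ $17.0000 each)
After Apr 4: 359 on hand, pool $5,783.00 (≈ $16.1086 each)
After Apr 6: 646 on hand, pool $9,801.00 (≈ $15.1718 each)
Apr 9, sell 516: 516/646 × $9,801.00 → $7,828.66
After Apr 10: 363 on hand, pool $5,700.34 (≈ $15.7034 each)
After Apr 12: 509 on hand, pool $8,036.34 (≈ $15.7885 each)
Apr 13, sell 263: 263/509 × $8,036.34 → $4,152.37
Total COGS = $7,828.66 + $4,152.37 = $11,981.03
Ending inventory (cost pool remaining) = $3,883.97
Check: goods available $15,865.00 = COGS $11,981.03 + ending $3,883.97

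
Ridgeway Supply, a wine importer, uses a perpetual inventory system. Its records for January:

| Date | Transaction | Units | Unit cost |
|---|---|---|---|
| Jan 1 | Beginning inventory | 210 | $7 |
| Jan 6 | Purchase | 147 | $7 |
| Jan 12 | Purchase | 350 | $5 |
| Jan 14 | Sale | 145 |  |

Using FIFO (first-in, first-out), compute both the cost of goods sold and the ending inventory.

Jan 14, 145 sold [FIFO — oldest first]: 145 @ $7 = $1,015
Ending inventory: 65 @ $7 + 147 @ $7 + 350 @ $5 = $3,234
Check: goods available $4,249 = COGS $1,015 + ending $3,234

COGS = $1,015; ending inventory = $3,234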